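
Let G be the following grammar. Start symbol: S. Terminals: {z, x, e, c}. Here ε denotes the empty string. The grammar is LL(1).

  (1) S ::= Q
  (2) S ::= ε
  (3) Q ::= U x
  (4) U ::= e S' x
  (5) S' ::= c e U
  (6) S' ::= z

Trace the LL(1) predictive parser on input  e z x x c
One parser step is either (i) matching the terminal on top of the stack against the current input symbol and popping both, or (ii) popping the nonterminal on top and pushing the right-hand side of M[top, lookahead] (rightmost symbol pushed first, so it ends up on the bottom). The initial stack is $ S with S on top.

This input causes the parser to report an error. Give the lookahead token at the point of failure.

     Stack       Input        Action
  1  $ S         e z x x c $  expand S ::= Q
  2  $ Q         e z x x c $  expand Q ::= U x
  3  $ x U       e z x x c $  expand U ::= e S' x
  4  $ x x S' e  e z x x c $  match e
  5  $ x x S'    z x x c $    expand S' ::= z
  6  $ x x z     z x x c $    match z
  7  $ x x       x x c $      match x
  8  $ x         x c $        match x
  9  $           c $          error: stack empty but input remains

c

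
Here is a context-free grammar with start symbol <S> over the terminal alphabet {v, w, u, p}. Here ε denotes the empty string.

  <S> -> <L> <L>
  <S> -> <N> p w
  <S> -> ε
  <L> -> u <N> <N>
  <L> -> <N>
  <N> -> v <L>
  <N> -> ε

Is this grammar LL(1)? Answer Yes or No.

FIRST(<S>) = {ε, p, u, v}
FIRST(<L>) = {ε, u, v}
FIRST(<N>) = {ε, v}
FOLLOW(<S>) = {$}
FOLLOW(<L>) = {$, p, u, v}
FOLLOW(<N>) = {$, p, u, v}
Cell M[<L>, u] receives both <L> -> u <N> <N> and <L> -> <N> — the grammar is not LL(1).

No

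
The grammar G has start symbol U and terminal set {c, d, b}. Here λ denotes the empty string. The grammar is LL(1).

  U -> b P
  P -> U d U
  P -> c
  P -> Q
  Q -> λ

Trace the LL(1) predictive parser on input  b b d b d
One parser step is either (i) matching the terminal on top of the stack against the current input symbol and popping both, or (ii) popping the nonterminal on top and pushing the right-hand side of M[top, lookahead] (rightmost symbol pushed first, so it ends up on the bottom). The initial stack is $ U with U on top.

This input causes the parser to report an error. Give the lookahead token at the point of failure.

d

step 1: stack=$ U  input=b b d b d $  — expand U -> b P
step 2: stack=$ P b  input=b b d b d $  — match b
step 3: stack=$ P  input=b d b d $  — expand P -> U d U
step 4: stack=$ U d U  input=b d b d $  — expand U -> b P
step 5: stack=$ U d P b  input=b d b d $  — match b
step 6: stack=$ U d P  input=d b d $  — expand P -> Q
step 7: stack=$ U d Q  input=d b d $  — expand Q -> λ
step 8: stack=$ U d  input=d b d $  — match d
step 9: stack=$ U  input=b d $  — expand U -> b P
step 10: stack=$ P b  input=b d $  — match b
step 11: stack=$ P  input=d $  — expand P -> Q
step 12: stack=$ Q  input=d $  — expand Q -> λ
step 13: stack=$  input=d $  — error: stack empty but input remains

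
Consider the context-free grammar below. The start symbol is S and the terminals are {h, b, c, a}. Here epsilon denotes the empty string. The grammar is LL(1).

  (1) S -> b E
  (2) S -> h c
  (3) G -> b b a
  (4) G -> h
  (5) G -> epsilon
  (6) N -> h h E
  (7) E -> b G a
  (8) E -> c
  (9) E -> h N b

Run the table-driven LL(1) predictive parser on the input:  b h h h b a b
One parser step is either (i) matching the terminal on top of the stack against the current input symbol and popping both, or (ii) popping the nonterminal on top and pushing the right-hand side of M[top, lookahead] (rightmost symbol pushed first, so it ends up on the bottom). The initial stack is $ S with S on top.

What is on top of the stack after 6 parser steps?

h

step 1: stack=$ S  input=b h h h b a b $  — expand S -> b E
step 2: stack=$ E b  input=b h h h b a b $  — match b
step 3: stack=$ E  input=h h h b a b $  — expand E -> h N b
step 4: stack=$ b N h  input=h h h b a b $  — match h
step 5: stack=$ b N  input=h h b a b $  — expand N -> h h E
step 6: stack=$ b E h h  input=h h b a b $  — match h
Stack after step 6: $ b E h (top = h).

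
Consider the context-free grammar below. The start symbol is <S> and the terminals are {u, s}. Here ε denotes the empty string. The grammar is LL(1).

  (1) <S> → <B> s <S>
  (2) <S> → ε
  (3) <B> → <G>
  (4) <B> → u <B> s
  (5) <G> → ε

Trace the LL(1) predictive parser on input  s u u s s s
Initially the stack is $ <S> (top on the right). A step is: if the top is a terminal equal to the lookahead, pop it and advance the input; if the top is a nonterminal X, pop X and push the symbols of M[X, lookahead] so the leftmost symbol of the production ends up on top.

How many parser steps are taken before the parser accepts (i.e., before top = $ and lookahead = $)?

      Stack              Input          Action
   1  $ <S>              s u u s s s $  expand <S> → <B> s <S>
   2  $ <S> s <B>        s u u s s s $  expand <B> → <G>
   3  $ <S> s <G>        s u u s s s $  expand <G> → ε
   4  $ <S> s            s u u s s s $  match s
   5  $ <S>              u u s s s $    expand <S> → <B> s <S>
   6  $ <S> s <B>        u u s s s $    expand <B> → u <B> s
   7  $ <S> s s <B> u    u u s s s $    match u
   8  $ <S> s s <B>      u s s s $      expand <B> → u <B> s
   9  $ <S> s s s <B> u  u s s s $      match u
  10  $ <S> s s s <B>    s s s $        expand <B> → <G>
  11  $ <S> s s s <G>    s s s $        expand <G> → ε
  12  $ <S> s s s        s s s $        match s
  13  $ <S> s s          s s $          match s
  14  $ <S> s            s $            match s
  15  $ <S>              $              expand <S> → ε
Accept reached after 15 steps.

15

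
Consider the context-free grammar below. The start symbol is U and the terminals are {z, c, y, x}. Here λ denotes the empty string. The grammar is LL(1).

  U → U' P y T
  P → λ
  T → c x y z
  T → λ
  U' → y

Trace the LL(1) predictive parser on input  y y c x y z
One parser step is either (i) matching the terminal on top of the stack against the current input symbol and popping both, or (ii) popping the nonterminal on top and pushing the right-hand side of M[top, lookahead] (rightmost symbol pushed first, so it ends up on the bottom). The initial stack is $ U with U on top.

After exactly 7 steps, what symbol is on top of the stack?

x

step 1: stack=$ U  input=y y c x y z $  — expand U → U' P y T
step 2: stack=$ T y P U'  input=y y c x y z $  — expand U' → y
step 3: stack=$ T y P y  input=y y c x y z $  — match y
step 4: stack=$ T y P  input=y c x y z $  — expand P → λ
step 5: stack=$ T y  input=y c x y z $  — match y
step 6: stack=$ T  input=c x y z $  — expand T → c x y z
step 7: stack=$ z y x c  input=c x y z $  — match c
Stack after step 7: $ z y x (top = x).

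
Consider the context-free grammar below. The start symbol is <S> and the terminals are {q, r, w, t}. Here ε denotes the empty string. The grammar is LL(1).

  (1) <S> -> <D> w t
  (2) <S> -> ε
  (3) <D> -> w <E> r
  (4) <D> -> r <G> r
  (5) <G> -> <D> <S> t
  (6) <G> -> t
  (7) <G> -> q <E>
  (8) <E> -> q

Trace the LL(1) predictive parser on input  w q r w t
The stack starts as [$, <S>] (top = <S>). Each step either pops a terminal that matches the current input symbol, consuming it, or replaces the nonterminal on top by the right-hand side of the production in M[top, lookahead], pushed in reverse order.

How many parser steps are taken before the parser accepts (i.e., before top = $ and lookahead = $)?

step 1: stack=$ <S>  input=w q r w t $  — expand <S> -> <D> w t
step 2: stack=$ t w <D>  input=w q r w t $  — expand <D> -> w <E> r
step 3: stack=$ t w r <E> w  input=w q r w t $  — match w
step 4: stack=$ t w r <E>  input=q r w t $  — expand <E> -> q
step 5: stack=$ t w r q  input=q r w t $  — match q
step 6: stack=$ t w r  input=r w t $  — match r
step 7: stack=$ t w  input=w t $  — match w
step 8: stack=$ t  input=t $  — match t
Accept reached after 8 steps.

8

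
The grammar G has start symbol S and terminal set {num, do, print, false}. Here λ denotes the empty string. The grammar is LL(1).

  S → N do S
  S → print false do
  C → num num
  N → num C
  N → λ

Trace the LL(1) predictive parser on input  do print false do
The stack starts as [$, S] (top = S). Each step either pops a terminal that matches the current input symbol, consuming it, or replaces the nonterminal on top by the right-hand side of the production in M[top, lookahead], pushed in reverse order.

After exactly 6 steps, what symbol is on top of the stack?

step 1: stack=$ S  input=do print false do $  — expand S → N do S
step 2: stack=$ S do N  input=do print false do $  — expand N → λ
step 3: stack=$ S do  input=do print false do $  — match do
step 4: stack=$ S  input=print false do $  — expand S → print false do
step 5: stack=$ do false print  input=print false do $  — match print
step 6: stack=$ do false  input=false do $  — match false
Stack after step 6: $ do (top = do).

do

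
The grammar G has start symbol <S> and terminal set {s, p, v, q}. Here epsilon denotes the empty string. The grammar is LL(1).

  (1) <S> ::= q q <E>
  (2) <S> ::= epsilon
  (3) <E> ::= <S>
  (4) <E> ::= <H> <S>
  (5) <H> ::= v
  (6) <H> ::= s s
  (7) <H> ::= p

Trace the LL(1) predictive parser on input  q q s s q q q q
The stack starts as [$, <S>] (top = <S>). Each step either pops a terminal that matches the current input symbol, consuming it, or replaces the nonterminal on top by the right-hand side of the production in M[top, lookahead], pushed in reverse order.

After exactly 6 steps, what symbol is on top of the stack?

step 1: stack=$ <S>  input=q q s s q q q q $  — expand <S> ::= q q <E>
step 2: stack=$ <E> q q  input=q q s s q q q q $  — match q
step 3: stack=$ <E> q  input=q s s q q q q $  — match q
step 4: stack=$ <E>  input=s s q q q q $  — expand <E> ::= <H> <S>
step 5: stack=$ <S> <H>  input=s s q q q q $  — expand <H> ::= s s
step 6: stack=$ <S> s s  input=s s q q q q $  — match s
Stack after step 6: $ <S> s (top = s).

s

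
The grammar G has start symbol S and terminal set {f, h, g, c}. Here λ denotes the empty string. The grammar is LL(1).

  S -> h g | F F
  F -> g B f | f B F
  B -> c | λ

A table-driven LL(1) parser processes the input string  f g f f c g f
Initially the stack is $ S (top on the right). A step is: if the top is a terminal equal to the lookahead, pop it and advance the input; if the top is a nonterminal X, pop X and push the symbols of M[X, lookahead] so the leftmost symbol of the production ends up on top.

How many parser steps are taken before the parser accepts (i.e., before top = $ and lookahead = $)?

16

step 1: stack=$ S  input=f g f f c g f $  — expand S -> F F
step 2: stack=$ F F  input=f g f f c g f $  — expand F -> f B F
step 3: stack=$ F F B f  input=f g f f c g f $  — match f
step 4: stack=$ F F B  input=g f f c g f $  — expand B -> λ
step 5: stack=$ F F  input=g f f c g f $  — expand F -> g B f
step 6: stack=$ F f B g  input=g f f c g f $  — match g
step 7: stack=$ F f B  input=f f c g f $  — expand B -> λ
step 8: stack=$ F f  input=f f c g f $  — match f
step 9: stack=$ F  input=f c g f $  — expand F -> f B F
step 10: stack=$ F B f  input=f c g f $  — match f
step 11: stack=$ F B  input=c g f $  — expand B -> c
step 12: stack=$ F c  input=c g f $  — match c
step 13: stack=$ F  input=g f $  — expand F -> g B f
step 14: stack=$ f B g  input=g f $  — match g
step 15: stack=$ f B  input=f $  — expand B -> λ
step 16: stack=$ f  input=f $  — match f
Accept reached after 16 steps.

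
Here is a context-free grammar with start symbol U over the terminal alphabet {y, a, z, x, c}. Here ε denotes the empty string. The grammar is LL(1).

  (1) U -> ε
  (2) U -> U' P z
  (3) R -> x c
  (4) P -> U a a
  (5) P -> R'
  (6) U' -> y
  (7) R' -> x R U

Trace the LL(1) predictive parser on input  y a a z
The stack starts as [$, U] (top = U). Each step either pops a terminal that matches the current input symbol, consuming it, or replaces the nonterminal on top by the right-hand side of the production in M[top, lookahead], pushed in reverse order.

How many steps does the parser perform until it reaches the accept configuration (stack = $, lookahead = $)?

     Stack      Input      Action
  1  $ U        y a a z $  expand U -> U' P z
  2  $ z P U'   y a a z $  expand U' -> y
  3  $ z P y    y a a z $  match y
  4  $ z P      a a z $    expand P -> U a a
  5  $ z a a U  a a z $    expand U -> ε
  6  $ z a a    a a z $    match a
  7  $ z a      a z $      match a
  8  $ z        z $        match z
Accept reached after 8 steps.

8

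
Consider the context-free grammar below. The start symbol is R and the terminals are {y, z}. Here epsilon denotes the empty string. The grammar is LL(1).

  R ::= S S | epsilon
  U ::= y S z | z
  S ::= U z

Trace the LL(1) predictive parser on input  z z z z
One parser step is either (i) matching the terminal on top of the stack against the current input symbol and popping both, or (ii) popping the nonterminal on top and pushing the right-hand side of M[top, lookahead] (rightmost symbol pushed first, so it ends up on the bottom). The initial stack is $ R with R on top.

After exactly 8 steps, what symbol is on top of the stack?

z

     Stack    Input      Action
  1  $ R      z z z z $  expand R ::= S S
  2  $ S S    z z z z $  expand S ::= U z
  3  $ S z U  z z z z $  expand U ::= z
  4  $ S z z  z z z z $  match z
  5  $ S z    z z z $    match z
  6  $ S      z z $      expand S ::= U z
  7  $ z U    z z $      expand U ::= z
  8  $ z z    z z $      match z
Stack after step 8: $ z (top = z).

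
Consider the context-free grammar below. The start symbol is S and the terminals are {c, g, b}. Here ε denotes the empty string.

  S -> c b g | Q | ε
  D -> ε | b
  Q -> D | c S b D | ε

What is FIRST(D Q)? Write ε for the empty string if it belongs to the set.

FIRST(D): from D->ε we get {ε}; from D->b we get {b}. So FIRST(D) = {ε, b}.
FIRST(Q): from Q->D we get {ε, b}; from Q->c S b D we get {c}; from Q->ε we get {ε}. So FIRST(Q) = {ε, b, c}.
FIRST(S): from S->c b g we get {c}; from S->Q we get {ε, b, c}; from S->ε we get {ε}. So FIRST(S) = {ε, b, c}.
FIRST(D Q): take FIRST of each symbol in turn, carrying on past any symbol whose FIRST contains ε; result {ε, b, c}.

{ε, b, c}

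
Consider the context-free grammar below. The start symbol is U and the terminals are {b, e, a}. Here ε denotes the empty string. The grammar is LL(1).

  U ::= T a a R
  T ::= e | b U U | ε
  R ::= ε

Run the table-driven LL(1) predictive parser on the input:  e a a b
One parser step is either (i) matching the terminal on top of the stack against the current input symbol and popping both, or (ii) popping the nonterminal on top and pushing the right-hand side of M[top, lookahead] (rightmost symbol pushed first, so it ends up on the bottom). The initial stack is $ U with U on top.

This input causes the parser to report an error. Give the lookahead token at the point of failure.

b

     Stack      Input      Action
  1  $ U        e a a b $  expand U ::= T a a R
  2  $ R a a T  e a a b $  expand T ::= e
  3  $ R a a e  e a a b $  match e
  4  $ R a a    a a b $    match a
  5  $ R a      a b $      match a
  6  $ R        b $        expand R ::= ε
  7  $          b $        error: stack empty but input remains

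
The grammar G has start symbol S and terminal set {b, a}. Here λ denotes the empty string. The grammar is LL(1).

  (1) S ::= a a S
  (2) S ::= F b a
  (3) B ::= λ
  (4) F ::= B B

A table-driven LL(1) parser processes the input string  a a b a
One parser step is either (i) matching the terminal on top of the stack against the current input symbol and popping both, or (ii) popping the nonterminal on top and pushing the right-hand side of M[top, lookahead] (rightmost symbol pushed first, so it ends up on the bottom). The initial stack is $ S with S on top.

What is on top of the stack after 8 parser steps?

a

     Stack      Input      Action
  1  $ S        a a b a $  expand S ::= a a S
  2  $ S a a    a a b a $  match a
  3  $ S a      a b a $    match a
  4  $ S        b a $      expand S ::= F b a
  5  $ a b F    b a $      expand F ::= B B
  6  $ a b B B  b a $      expand B ::= λ
  7  $ a b B    b a $      expand B ::= λ
  8  $ a b      b a $      match b
Stack after step 8: $ a (top = a).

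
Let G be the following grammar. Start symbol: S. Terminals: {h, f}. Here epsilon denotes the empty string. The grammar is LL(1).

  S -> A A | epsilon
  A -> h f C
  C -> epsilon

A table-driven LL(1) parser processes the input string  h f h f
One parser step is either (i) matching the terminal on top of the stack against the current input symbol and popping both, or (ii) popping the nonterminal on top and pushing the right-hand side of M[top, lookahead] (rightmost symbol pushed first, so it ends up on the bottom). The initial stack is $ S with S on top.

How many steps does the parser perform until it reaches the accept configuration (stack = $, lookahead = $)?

9

     Stack      Input      Action
  1  $ S        h f h f $  expand S -> A A
  2  $ A A      h f h f $  expand A -> h f C
  3  $ A C f h  h f h f $  match h
  4  $ A C f    f h f $    match f
  5  $ A C      h f $      expand C -> epsilon
  6  $ A        h f $      expand A -> h f C
  7  $ C f h    h f $      match h
  8  $ C f      f $        match f
  9  $ C        $          expand C -> epsilon
Accept reached after 9 steps.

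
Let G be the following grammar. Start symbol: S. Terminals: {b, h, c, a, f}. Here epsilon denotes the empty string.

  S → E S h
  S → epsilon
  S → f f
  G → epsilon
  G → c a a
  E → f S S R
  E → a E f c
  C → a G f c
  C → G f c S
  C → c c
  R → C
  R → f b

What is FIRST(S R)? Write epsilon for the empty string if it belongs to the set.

{a, c, f}

FIRST(G): from G→epsilon we get {epsilon}; from G→c a a we get {c}. So FIRST(G) = {epsilon, c}.
FIRST(E): from E→f S S R we get {f}; from E→a E f c we get {a}. So FIRST(E) = {a, f}.
FIRST(S): from S→E S h we get {a, f}; from S→epsilon we get {epsilon}; from S→f f we get {f}. So FIRST(S) = {epsilon, a, f}.
FIRST(C): from C→a G f c we get {a}; from C→G f c S we get {c, f}; from C→c c we get {c}. So FIRST(C) = {a, c, f}.
FIRST(R): from R→C we get {a, c, f}; from R→f b we get {f}. So FIRST(R) = {a, c, f}.
FIRST(S R): take FIRST of each symbol in turn, carrying on past any symbol whose FIRST contains epsilon; result {a, c, f}.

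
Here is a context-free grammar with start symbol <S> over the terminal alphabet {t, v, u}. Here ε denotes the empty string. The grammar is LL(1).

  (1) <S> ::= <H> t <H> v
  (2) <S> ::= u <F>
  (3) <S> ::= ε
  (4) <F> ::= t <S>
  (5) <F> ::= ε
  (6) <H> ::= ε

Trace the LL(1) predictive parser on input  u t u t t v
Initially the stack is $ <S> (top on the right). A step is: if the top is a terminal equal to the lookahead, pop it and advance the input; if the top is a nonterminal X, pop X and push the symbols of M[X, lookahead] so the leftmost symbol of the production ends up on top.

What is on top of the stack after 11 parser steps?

<H>

step 1: stack=$ <S>  input=u t u t t v $  — expand <S> ::= u <F>
step 2: stack=$ <F> u  input=u t u t t v $  — match u
step 3: stack=$ <F>  input=t u t t v $  — expand <F> ::= t <S>
step 4: stack=$ <S> t  input=t u t t v $  — match t
step 5: stack=$ <S>  input=u t t v $  — expand <S> ::= u <F>
step 6: stack=$ <F> u  input=u t t v $  — match u
step 7: stack=$ <F>  input=t t v $  — expand <F> ::= t <S>
step 8: stack=$ <S> t  input=t t v $  — match t
step 9: stack=$ <S>  input=t v $  — expand <S> ::= <H> t <H> v
step 10: stack=$ v <H> t <H>  input=t v $  — expand <H> ::= ε
step 11: stack=$ v <H> t  input=t v $  — match t
Stack after step 11: $ v <H> (top = <H>).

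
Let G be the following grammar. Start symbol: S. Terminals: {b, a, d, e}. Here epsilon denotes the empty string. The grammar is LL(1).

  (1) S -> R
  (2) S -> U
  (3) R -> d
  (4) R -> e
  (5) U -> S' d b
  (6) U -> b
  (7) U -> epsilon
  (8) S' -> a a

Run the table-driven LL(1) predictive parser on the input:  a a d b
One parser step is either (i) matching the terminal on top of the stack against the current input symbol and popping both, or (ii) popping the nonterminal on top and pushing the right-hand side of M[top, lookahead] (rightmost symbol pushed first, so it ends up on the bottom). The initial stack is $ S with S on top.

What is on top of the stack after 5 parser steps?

d

step 1: stack=$ S  input=a a d b $  — expand S -> U
step 2: stack=$ U  input=a a d b $  — expand U -> S' d b
step 3: stack=$ b d S'  input=a a d b $  — expand S' -> a a
step 4: stack=$ b d a a  input=a a d b $  — match a
step 5: stack=$ b d a  input=a d b $  — match a
Stack after step 5: $ b d (top = d).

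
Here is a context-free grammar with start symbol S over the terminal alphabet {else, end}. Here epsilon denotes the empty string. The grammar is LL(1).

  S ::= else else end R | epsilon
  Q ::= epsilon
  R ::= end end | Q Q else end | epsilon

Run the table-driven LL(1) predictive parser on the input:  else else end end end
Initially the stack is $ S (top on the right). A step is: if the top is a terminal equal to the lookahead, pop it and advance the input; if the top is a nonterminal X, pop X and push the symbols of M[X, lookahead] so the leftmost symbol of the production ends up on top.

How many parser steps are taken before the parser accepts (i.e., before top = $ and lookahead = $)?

step 1: stack=$ S  input=else else end end end $  — expand S ::= else else end R
step 2: stack=$ R end else else  input=else else end end end $  — match else
step 3: stack=$ R end else  input=else end end end $  — match else
step 4: stack=$ R end  input=end end end $  — match end
step 5: stack=$ R  input=end end $  — expand R ::= end end
step 6: stack=$ end end  input=end end $  — match end
step 7: stack=$ end  input=end $  — match end
Accept reached after 7 steps.

7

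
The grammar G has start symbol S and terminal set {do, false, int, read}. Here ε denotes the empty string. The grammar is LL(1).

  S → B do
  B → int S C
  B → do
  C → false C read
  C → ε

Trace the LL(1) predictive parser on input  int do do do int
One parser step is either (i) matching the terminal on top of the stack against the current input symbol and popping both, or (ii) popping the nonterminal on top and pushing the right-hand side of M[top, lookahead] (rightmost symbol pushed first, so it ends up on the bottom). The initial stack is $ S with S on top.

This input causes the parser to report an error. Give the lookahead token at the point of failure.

step 1: stack=$ S  input=int do do do int $  — expand S → B do
step 2: stack=$ do B  input=int do do do int $  — expand B → int S C
step 3: stack=$ do C S int  input=int do do do int $  — match int
step 4: stack=$ do C S  input=do do do int $  — expand S → B do
step 5: stack=$ do C do B  input=do do do int $  — expand B → do
step 6: stack=$ do C do do  input=do do do int $  — match do
step 7: stack=$ do C do  input=do do int $  — match do
step 8: stack=$ do C  input=do int $  — expand C → ε
step 9: stack=$ do  input=do int $  — match do
step 10: stack=$  input=int $  — error: stack empty but input remains

int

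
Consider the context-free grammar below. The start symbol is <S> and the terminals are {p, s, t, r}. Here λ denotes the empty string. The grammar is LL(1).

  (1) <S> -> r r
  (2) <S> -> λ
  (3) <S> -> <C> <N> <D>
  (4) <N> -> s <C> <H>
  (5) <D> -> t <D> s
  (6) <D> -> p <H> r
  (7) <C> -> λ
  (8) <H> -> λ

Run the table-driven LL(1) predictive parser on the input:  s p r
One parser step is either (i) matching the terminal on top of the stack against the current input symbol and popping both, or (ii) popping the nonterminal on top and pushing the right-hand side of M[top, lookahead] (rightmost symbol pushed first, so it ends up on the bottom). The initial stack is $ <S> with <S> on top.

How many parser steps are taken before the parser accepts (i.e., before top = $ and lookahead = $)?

10

step 1: stack=$ <S>  input=s p r $  — expand <S> -> <C> <N> <D>
step 2: stack=$ <D> <N> <C>  input=s p r $  — expand <C> -> λ
step 3: stack=$ <D> <N>  input=s p r $  — expand <N> -> s <C> <H>
step 4: stack=$ <D> <H> <C> s  input=s p r $  — match s
step 5: stack=$ <D> <H> <C>  input=p r $  — expand <C> -> λ
step 6: stack=$ <D> <H>  input=p r $  — expand <H> -> λ
step 7: stack=$ <D>  input=p r $  — expand <D> -> p <H> r
step 8: stack=$ r <H> p  input=p r $  — match p
step 9: stack=$ r <H>  input=r $  — expand <H> -> λ
step 10: stack=$ r  input=r $  — match r
Accept reached after 10 steps.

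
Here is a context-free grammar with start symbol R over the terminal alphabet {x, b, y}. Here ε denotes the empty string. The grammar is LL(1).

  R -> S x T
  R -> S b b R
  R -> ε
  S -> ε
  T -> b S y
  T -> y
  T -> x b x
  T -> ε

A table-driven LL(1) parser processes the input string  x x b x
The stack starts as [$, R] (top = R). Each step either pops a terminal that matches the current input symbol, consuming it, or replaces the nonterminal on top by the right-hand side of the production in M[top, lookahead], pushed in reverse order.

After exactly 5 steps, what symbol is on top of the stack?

b

     Stack    Input      Action
  1  $ R      x x b x $  expand R -> S x T
  2  $ T x S  x x b x $  expand S -> ε
  3  $ T x    x x b x $  match x
  4  $ T      x b x $    expand T -> x b x
  5  $ x b x  x b x $    match x
Stack after step 5: $ x b (top = b).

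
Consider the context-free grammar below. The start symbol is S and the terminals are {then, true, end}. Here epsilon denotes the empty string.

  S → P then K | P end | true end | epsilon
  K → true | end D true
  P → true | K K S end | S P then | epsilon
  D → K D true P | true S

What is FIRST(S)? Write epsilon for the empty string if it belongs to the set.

FIRST(K): from K→true we get {true}; from K→end D true we get {end}. So FIRST(K) = {end, true}.
FIRST(D): from D→K D true P we get {end, true}; from D→true S we get {true}. So FIRST(D) = {end, true}.
FIRST(S): from S→P then K we get {end, then, true}; from S→P end we get {end, then, true}; from S→true end we get {true}; from S→epsilon we get {epsilon}. So FIRST(S) = {epsilon, end, then, true}.
FIRST(P): from P→true we get {true}; from P→K K S end we get {end, true}; from P→S P then we get {end, then, true}; from P→epsilon we get {epsilon}. So FIRST(P) = {epsilon, end, then, true}.

{epsilon, end, then, true}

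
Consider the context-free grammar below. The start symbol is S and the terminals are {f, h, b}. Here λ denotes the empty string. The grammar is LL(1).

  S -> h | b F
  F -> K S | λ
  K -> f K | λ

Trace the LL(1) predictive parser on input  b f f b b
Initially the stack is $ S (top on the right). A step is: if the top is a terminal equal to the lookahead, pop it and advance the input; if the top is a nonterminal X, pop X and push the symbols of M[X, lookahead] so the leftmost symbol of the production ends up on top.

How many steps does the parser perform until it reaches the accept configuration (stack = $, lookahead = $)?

      Stack    Input        Action
   1  $ S      b f f b b $  expand S -> b F
   2  $ F b    b f f b b $  match b
   3  $ F      f f b b $    expand F -> K S
   4  $ S K    f f b b $    expand K -> f K
   5  $ S K f  f f b b $    match f
   6  $ S K    f b b $      expand K -> f K
   7  $ S K f  f b b $      match f
   8  $ S K    b b $        expand K -> λ
   9  $ S      b b $        expand S -> b F
  10  $ F b    b b $        match b
  11  $ F      b $          expand F -> K S
  12  $ S K    b $          expand K -> λ
  13  $ S      b $          expand S -> b F
  14  $ F b    b $          match b
  15  $ F      $            expand F -> λ
Accept reached after 15 steps.

15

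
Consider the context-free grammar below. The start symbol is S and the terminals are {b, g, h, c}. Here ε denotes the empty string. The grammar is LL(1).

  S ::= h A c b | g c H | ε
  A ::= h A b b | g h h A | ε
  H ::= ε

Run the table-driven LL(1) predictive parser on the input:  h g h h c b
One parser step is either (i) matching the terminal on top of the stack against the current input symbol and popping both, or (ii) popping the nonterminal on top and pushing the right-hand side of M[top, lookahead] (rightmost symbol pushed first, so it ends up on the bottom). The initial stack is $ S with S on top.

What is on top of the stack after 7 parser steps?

step 1: stack=$ S  input=h g h h c b $  — expand S ::= h A c b
step 2: stack=$ b c A h  input=h g h h c b $  — match h
step 3: stack=$ b c A  input=g h h c b $  — expand A ::= g h h A
step 4: stack=$ b c A h h g  input=g h h c b $  — match g
step 5: stack=$ b c A h h  input=h h c b $  — match h
step 6: stack=$ b c A h  input=h c b $  — match h
step 7: stack=$ b c A  input=c b $  — expand A ::= ε
Stack after step 7: $ b c (top = c).

c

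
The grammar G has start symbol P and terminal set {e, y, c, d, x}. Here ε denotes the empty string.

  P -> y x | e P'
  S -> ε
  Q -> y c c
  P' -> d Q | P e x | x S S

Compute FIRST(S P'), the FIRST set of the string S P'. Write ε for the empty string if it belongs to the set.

{d, e, x, y}

FIRST(P) = {e, y}
FIRST(S) = {ε}
FIRST(Q) = {y}
FIRST(P') = {d, e, x, y}  (via P e x)
FIRST(S P'): take FIRST of each symbol in turn, carrying on past any symbol whose FIRST contains ε; result {d, e, x, y}.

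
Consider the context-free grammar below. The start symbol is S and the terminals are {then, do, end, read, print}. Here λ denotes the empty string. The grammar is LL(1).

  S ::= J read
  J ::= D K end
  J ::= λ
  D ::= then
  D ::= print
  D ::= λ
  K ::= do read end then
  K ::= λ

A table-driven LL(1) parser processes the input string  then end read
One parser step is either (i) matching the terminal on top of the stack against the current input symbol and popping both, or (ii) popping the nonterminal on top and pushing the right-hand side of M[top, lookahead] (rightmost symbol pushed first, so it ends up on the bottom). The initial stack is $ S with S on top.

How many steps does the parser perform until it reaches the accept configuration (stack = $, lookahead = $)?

     Stack              Input            Action
  1  $ S                then end read $  expand S ::= J read
  2  $ read J           then end read $  expand J ::= D K end
  3  $ read end K D     then end read $  expand D ::= then
  4  $ read end K then  then end read $  match then
  5  $ read end K       end read $       expand K ::= λ
  6  $ read end         end read $       match end
  7  $ read             read $           match read
Accept reached after 7 steps.

7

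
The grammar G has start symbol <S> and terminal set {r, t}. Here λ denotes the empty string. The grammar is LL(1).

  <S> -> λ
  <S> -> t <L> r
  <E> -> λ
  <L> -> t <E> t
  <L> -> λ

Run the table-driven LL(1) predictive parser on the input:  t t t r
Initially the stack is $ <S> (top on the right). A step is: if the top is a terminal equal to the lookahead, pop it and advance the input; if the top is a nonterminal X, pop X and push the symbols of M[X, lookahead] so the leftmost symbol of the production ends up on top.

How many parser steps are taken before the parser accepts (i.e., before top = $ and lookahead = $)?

     Stack        Input      Action
  1  $ <S>        t t t r $  expand <S> -> t <L> r
  2  $ r <L> t    t t t r $  match t
  3  $ r <L>      t t r $    expand <L> -> t <E> t
  4  $ r t <E> t  t t r $    match t
  5  $ r t <E>    t r $      expand <E> -> λ
  6  $ r t        t r $      match t
  7  $ r          r $        match r
Accept reached after 7 steps.

7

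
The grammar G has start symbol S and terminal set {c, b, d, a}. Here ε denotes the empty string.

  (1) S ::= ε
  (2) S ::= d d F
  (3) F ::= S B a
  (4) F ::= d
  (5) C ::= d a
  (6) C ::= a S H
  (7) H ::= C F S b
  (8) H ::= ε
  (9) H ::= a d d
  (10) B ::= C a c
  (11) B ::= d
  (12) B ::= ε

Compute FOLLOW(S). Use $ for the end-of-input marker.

FIRST(S) = {ε, d}
FIRST(C) = {a, d}
FIRST(H) = {ε, a, d}  (via C F S b)
FIRST(B) = {ε, a, d}  (via C a c)
FIRST(F) = {a, d}  (via S B a)
FOLLOW(S) includes $ since S is the start symbol.
FOLLOW(C): in H::=C F S b, C is followed by F S b with FIRST {a, d}; in B::=C a c, C is followed by a c with FIRST {a}. Thus FOLLOW(C) = {a, d}.
FOLLOW(S): in F::=S B a, S is followed by B a with FIRST {a, d}; in C::=a S H, S is followed by H with FIRST {ε, a, d}; in C::=a S H, the suffix after S is nullable, so FOLLOW(S) ⊇ FOLLOW(C) = {a, d}; in H::=C F S b, S is followed by b with FIRST {b}. Thus FOLLOW(S) = {$, a, b, d}.
FOLLOW(F): in S::=d d F, the suffix after F is empty, so FOLLOW(F) ⊇ FOLLOW(S) = {$, a, b, d}; in H::=C F S b, F is followed by S b with FIRST {b, d}. Thus FOLLOW(F) = {$, a, b, d}.
FOLLOW(H): in C::=a S H, the suffix after H is empty, so FOLLOW(H) ⊇ FOLLOW(C) = {a, d}. Thus FOLLOW(H) = {a, d}.
FOLLOW(B): in F::=S B a, B is followed by a with FIRST {a}. Thus FOLLOW(B) = {a}.

{$, a, b, d}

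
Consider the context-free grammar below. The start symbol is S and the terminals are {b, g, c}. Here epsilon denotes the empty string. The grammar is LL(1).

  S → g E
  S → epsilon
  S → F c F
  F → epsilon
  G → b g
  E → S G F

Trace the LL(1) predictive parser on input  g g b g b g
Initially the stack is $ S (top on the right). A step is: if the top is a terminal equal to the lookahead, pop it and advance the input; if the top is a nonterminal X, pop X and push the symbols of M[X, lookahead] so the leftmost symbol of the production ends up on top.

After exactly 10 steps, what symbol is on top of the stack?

step 1: stack=$ S  input=g g b g b g $  — expand S → g E
step 2: stack=$ E g  input=g g b g b g $  — match g
step 3: stack=$ E  input=g b g b g $  — expand E → S G F
step 4: stack=$ F G S  input=g b g b g $  — expand S → g E
step 5: stack=$ F G E g  input=g b g b g $  — match g
step 6: stack=$ F G E  input=b g b g $  — expand E → S G F
step 7: stack=$ F G F G S  input=b g b g $  — expand S → epsilon
step 8: stack=$ F G F G  input=b g b g $  — expand G → b g
step 9: stack=$ F G F g b  input=b g b g $  — match b
step 10: stack=$ F G F g  input=g b g $  — match g
Stack after step 10: $ F G F (top = F).

F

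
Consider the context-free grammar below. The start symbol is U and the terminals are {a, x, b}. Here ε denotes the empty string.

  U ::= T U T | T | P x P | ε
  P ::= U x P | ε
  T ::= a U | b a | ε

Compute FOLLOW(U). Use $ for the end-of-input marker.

{$, a, b, x}

FIRST(T): from T::=a U we get {a}; from T::=b a we get {b}; from T::=ε we get {ε}. So FIRST(T) = {ε, a, b}.
FIRST(U): from U::=T U T we get {ε, a, b, x}; from U::=T we get {ε, a, b}; from U::=P x P we get {a, b, x}; from U::=ε we get {ε}. So FIRST(U) = {ε, a, b, x}.
FIRST(P): from P::=U x P we get {a, b, x}; from P::=ε we get {ε}. So FIRST(P) = {ε, a, b, x}.
FOLLOW(U) includes $ since U is the start symbol.
FOLLOW(U): in U::=T U T, U is followed by T with FIRST {ε, a, b}; in U::=T U T, the suffix after U is nullable (adds nothing new); in P::=U x P, U is followed by x P with FIRST {x}; in T::=a U, the suffix after U is empty, so FOLLOW(U) ⊇ FOLLOW(T) = {$, a, b, x}. Thus FOLLOW(U) = {$, a, b, x}.
FOLLOW(P): in U::=P x P (occurrence 1), P is followed by x P with FIRST {x}; in U::=P x P (occurrence 2), the suffix after P is empty, so FOLLOW(P) ⊇ FOLLOW(U) = {$, a, b, x}; in P::=U x P, the suffix after P is empty (adds nothing new). Thus FOLLOW(P) = {$, a, b, x}.
FOLLOW(T): in U::=T U T (occurrence 1), T is followed by U T with FIRST {ε, a, b, x}; in U::=T U T (occurrence 1), the suffix after T is nullable, so FOLLOW(T) ⊇ FOLLOW(U) = {$, a, b, x}; in U::=T U T (occurrence 2), the suffix after T is empty, so FOLLOW(T) ⊇ FOLLOW(U) = {$, a, b, x}; in U::=T, the suffix after T is empty, so FOLLOW(T) ⊇ FOLLOW(U) = {$, a, b, x}. Thus FOLLOW(T) = {$, a, b, x}.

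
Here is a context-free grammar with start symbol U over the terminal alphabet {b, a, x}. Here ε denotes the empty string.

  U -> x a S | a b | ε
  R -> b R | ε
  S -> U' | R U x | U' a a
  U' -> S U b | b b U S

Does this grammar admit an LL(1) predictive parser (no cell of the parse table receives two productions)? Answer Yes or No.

FIRST(U) = {ε, a, x}
FIRST(R) = {ε, b}
FIRST(S) = {a, b, x}
FIRST(U') = {a, b, x}
FOLLOW(U) = {$, a, b, x}
FOLLOW(R) = {a, x}
FOLLOW(S) = {$, a, b, x}
FOLLOW(U') = {$, a, b, x}
Cell M[S, a] receives both S -> U' and S -> R U x and S -> U' a a — the grammar is not LL(1).

No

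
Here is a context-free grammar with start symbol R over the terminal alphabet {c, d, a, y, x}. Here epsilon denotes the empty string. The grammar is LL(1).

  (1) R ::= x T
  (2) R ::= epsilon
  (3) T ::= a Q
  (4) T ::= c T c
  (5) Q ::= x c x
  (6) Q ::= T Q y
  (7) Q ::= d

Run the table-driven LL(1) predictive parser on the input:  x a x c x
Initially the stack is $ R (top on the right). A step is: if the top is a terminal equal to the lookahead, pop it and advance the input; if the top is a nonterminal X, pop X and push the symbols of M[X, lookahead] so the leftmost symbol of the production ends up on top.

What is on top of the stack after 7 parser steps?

     Stack    Input        Action
  1  $ R      x a x c x $  expand R ::= x T
  2  $ T x    x a x c x $  match x
  3  $ T      a x c x $    expand T ::= a Q
  4  $ Q a    a x c x $    match a
  5  $ Q      x c x $      expand Q ::= x c x
  6  $ x c x  x c x $      match x
  7  $ x c    c x $        match c
Stack after step 7: $ x (top = x).

x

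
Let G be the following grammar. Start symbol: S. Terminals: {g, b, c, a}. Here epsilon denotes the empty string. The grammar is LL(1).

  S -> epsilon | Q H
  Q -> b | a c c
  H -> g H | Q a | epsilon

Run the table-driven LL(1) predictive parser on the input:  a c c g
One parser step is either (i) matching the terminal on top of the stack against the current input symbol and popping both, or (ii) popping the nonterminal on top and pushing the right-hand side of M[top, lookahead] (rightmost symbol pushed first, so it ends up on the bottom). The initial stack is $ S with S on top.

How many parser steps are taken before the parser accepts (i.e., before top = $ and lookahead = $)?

     Stack      Input      Action
  1  $ S        a c c g $  expand S -> Q H
  2  $ H Q      a c c g $  expand Q -> a c c
  3  $ H c c a  a c c g $  match a
  4  $ H c c    c c g $    match c
  5  $ H c      c g $      match c
  6  $ H        g $        expand H -> g H
  7  $ H g      g $        match g
  8  $ H        $          expand H -> epsilon
Accept reached after 8 steps.

8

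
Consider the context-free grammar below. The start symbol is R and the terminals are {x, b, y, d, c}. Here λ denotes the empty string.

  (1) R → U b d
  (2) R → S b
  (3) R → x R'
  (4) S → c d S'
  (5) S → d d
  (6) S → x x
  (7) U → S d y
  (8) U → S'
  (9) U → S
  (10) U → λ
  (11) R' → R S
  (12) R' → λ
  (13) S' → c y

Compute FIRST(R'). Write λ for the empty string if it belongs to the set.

{λ, b, c, d, x}

FIRST(S) = {c, d, x}
FIRST(S') = {c}
FIRST(U) = {λ, c, d, x}  (via S d y, S', S)
FIRST(R) = {b, c, d, x}  (via U b d, S b)
FIRST(R') = {λ, b, c, d, x}  (via R S)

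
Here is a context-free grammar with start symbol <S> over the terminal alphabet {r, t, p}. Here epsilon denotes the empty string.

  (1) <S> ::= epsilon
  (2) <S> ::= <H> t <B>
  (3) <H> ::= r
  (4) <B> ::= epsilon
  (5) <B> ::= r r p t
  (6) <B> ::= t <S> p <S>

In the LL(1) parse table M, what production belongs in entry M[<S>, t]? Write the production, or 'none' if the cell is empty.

none

FIRST(<H>) = {r}
FIRST(<B>) = {epsilon, r, t}
FIRST(<S>) = {epsilon, r}  (via <H> t <B>)
FOLLOW(<S>) includes $ since <S> is the start symbol.
FOLLOW(<S>): in <B>::=t <S> p <S> (occurrence 1), <S> is followed by p <S> with FIRST {p}; in <B>::=t <S> p <S> (occurrence 2), the suffix after <S> is empty, so FOLLOW(<S>) ⊇ FOLLOW(<B>) = {$, p}. Thus FOLLOW(<S>) = {$, p}.
FOLLOW(<B>): in <S>::=<H> t <B>, the suffix after <B> is empty, so FOLLOW(<B>) ⊇ FOLLOW(<S>) = {$, p}. Thus FOLLOW(<B>) = {$, p}.
For <S> ::= epsilon: FIRST(epsilon) = {epsilon}, so it goes in M[<S>, t] for t ∈ {}; since epsilon ∈ FIRST, also for every t ∈ FOLLOW(<S>) = {$, p}.
For <S> ::= <H> t <B>: FIRST(<H> t <B>) = {r}, so it goes in M[<S>, t] for t ∈ {r}.
None of these place a production in M[<S>, t].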